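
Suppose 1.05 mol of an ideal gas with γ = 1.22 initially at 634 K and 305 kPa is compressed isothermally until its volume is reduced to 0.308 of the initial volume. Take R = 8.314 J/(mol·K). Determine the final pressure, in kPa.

990 kPa

V₁ = nRT₁/P₁ = 1.05×8.314×634/305 = 18.1 L.
Isothermal: T stays 634 K; PV = const ⇒ V₂ = 5.59 L, P₂ = 990 kPa.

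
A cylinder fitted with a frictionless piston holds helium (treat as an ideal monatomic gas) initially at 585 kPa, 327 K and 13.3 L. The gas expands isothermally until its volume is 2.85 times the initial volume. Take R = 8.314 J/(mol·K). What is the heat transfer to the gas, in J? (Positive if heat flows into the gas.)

8150 J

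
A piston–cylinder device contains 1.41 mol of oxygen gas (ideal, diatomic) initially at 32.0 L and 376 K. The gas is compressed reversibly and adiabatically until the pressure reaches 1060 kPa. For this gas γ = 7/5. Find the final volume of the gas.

7.45 L

P₁ = nRT₁/V₁ = 1.41×8.314×376/32.0 = 138 kPa.
Adiabatic: T₂/T₁ = (P₂/P₁)^((γ−1)/γ) ⇒ T₂ = 376×(7.70)^0.286 = 674 K; V₂ = 7.45 L.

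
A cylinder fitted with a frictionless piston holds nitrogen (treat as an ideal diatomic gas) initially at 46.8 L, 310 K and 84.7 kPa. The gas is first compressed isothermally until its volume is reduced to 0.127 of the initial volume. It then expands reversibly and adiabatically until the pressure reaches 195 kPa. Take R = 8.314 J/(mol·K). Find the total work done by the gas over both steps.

-5240 J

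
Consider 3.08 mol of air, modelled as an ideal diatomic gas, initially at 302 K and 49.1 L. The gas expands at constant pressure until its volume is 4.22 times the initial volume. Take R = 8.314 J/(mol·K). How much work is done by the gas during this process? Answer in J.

24900 J

P₁ = nRT₁/V₁ = 3.08×8.314×302/49.1 = 158 kPa.
Isobaric: P stays 158 kPa; V/T = const ⇒ T₂ = 1270 K, V₂ = 207 L.
W = PΔV = 158×(207−49.1) kPa·L = 24900 J.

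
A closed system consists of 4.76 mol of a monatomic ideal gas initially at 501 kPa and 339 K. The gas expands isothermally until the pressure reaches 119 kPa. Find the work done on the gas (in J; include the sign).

-19300 J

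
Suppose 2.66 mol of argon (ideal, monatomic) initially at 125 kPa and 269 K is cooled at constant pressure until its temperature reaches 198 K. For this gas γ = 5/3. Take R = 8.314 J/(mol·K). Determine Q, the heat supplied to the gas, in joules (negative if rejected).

V₁ = nRT₁/P₁ = 2.66×8.314×269/125 = 47.6 L.
Isobaric: P stays 125 kPa; V/T = const ⇒ T₂ = 198 K, V₂ = 35.0 L.
W = PΔV = 125×(35.0−47.6) kPa·L = -1570 J.
ΔU = nCvΔT = 2.66×12.5×(198−269) = -2360 J.
Q = ΔU + W = nCpΔT = -3930 J.

-3930 J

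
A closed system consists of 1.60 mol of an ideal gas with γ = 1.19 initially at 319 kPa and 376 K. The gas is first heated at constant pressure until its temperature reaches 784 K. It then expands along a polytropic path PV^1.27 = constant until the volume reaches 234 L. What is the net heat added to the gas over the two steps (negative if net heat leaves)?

27300 J

V₁ = nRT₁/P₁ = 1.60×8.314×376/319 = 15.7 L.
Step 1 — Isobaric: P stays 319 kPa; V/T = const ⇒ T₂ = 784 K, V₂ = 32.7 L.
W = PΔV = 319×(32.7−15.7) kPa·L = 5430 J.
ΔU = nCvΔT = 1.60×43.8×(784−376) = 28600 J.
Q = ΔU + W = nCpΔT = 34000 J.
State after step 1: P = 319 kPa, V = 32.7 L, T = 784 K.
Step 2 — Polytropic n=1.27: T₂ = T₁(V₁/V₂)^(n−1) = 784×(0.140)^0.27 = 461 K; P₂ = P₁(V₁/V₂)^n = 26.2 kPa.
W = (P₁V₁−P₂V₂)/(n−1) = (319×32.7−26.2×234)/0.27 = 15900 J.
ΔU = nCvΔT = 1.60×43.8×(461−784) = -22600 J.
Q = ΔU + W = -6700 J.
Net over both steps: W = 21300 J, Q = 27300 J, ΔU = 5940 J.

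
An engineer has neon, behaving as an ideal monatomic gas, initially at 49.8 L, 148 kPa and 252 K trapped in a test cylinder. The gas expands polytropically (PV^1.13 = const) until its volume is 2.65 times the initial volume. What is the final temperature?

Polytropic n=1.13: T₂ = T₁(V₁/V₂)^(n−1) = 252×(0.377)^0.13 = 222 K; P₂ = P₁(V₁/V₂)^n = 49.2 kPa.

222 K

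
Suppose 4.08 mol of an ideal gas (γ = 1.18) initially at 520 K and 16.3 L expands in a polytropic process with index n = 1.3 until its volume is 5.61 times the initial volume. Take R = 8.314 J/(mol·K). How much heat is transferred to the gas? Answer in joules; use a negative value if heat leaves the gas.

-15800 J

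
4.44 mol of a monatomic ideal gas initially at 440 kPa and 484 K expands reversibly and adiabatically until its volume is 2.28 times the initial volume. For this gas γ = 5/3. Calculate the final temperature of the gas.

V₁ = nRT₁/P₁ = 4.44×8.314×484/440 = 40.6 L.
Adiabatic: TV^(γ−1) = const ⇒ T₂ = 484×(0.439)^0.667 = 279 K; PV^γ = const ⇒ P₂ = 111 kPa.

279 K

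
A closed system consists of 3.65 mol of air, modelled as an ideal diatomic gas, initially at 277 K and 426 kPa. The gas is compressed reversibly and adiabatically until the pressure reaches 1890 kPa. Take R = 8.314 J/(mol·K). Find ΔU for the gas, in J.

V₁ = nRT₁/P₁ = 3.65×8.314×277/426 = 19.7 L.
Adiabatic: T₂/T₁ = (P₂/P₁)^((γ−1)/γ) ⇒ T₂ = 277×(4.44)^0.286 = 424 K; V₂ = 6.81 L.
For an ideal gas ΔU = nCvΔT with Cv = (5/2)R = 20.8 J/(mol·K).
ΔU = 3.65×20.8×(424−277) = 11200 J.

11200 J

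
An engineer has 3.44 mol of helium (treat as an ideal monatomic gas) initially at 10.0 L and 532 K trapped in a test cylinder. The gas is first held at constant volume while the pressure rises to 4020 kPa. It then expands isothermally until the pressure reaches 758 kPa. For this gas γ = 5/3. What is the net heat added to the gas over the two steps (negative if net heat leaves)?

P₁ = nRT₁/V₁ = 3.44×8.314×532/10.0 = 1520 kPa.
Step 1 — Isochoric: V stays 10.0 L; P/T = const ⇒ T₂ = 1410 K, P₂ = 4020 kPa.
W = 0 (no volume change).
ΔU = nCvΔT = 3.44×12.5×(1410−532) = 37500 J.
Q = ΔU = 37500 J.
State after step 1: P = 4020 kPa, V = 10.0 L, T = 1410 K.
Step 2 — Isothermal: T stays 1410 K; PV = const ⇒ V₂ = 53.0 L, P₂ = 758 kPa.
ΔU = 0 (ideal gas, T constant).
W = nRT ln(V₂/V₁) = 3.44×8.314×1410×ln(5.30) = 67100 J.
Q = ΔU + W = 67100 J.
Net over both steps: W = 67100 J, Q = 105000 J, ΔU = 37500 J.

105000 J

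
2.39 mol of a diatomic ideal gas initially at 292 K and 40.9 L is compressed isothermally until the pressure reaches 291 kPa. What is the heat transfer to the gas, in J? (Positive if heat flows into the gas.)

P₁ = nRT₁/V₁ = 2.39×8.314×292/40.9 = 142 kPa.
Isothermal: T stays 292 K; PV = const ⇒ V₂ = 19.9 L, P₂ = 291 kPa.
ΔU = 0 (ideal gas, T constant).
W = nRT ln(V₂/V₁) = 2.39×8.314×292×ln(0.487) = -4170 J.
Q = ΔU + W = -4170 J.

-4170 J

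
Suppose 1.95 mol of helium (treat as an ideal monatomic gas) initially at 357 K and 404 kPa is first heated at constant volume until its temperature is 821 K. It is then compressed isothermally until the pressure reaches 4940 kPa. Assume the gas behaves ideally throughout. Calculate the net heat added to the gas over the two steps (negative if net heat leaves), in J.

V₁ = nRT₁/P₁ = 1.95×8.314×357/404 = 14.3 L.
Step 1 — Isochoric: V stays 14.3 L; P/T = const ⇒ T₂ = 821 K, P₂ = 929 kPa.
W = 0 (no volume change).
ΔU = nCvΔT = 1.95×12.5×(821−357) = 11300 J.
Q = ΔU = 11300 J.
State after step 1: P = 929 kPa, V = 14.3 L, T = 821 K.
Step 2 — Isothermal: T stays 821 K; PV = const ⇒ V₂ = 2.69 L, P₂ = 4940 kPa.
ΔU = 0 (ideal gas, T constant).
W = nRT ln(V₂/V₁) = 1.95×8.314×821×ln(0.188) = -22200 J.
Q = ΔU + W = -22200 J.
Net over both steps: W = -22200 J, Q = -11000 J, ΔU = 11300 J.

-11000 J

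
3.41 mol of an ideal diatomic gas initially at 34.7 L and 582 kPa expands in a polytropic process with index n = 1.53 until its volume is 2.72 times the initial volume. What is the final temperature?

419 K

T₁ = P₁V₁/(nR) = 582×34.7/(3.41×8.314) = 712 K.
Polytropic n=1.53: T₂ = T₁(V₁/V₂)^(n−1) = 712×(0.368)^0.53 = 419 K; P₂ = P₁(V₁/V₂)^n = 126 kPa.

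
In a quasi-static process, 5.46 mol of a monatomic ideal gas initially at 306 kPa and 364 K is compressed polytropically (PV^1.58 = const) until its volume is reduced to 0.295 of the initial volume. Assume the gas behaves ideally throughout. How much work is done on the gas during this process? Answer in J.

29300 J

V₁ = nRT₁/P₁ = 5.46×8.314×364/306 = 54.0 L.
Polytropic n=1.58: T₂ = T₁(V₁/V₂)^(n−1) = 364×(3.39)^0.58 = 739 K; P₂ = P₁(V₁/V₂)^n = 2110 kPa.
W = (P₁V₁−P₂V₂)/(n−1) = (306×54.0−2110×15.9)/0.58 = -29300 J.
Work done on the gas = −W_by = 29300 J.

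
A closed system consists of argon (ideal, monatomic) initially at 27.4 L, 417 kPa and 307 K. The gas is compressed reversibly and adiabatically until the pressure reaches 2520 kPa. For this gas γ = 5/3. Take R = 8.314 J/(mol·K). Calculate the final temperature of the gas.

Adiabatic: T₂/T₁ = (P₂/P₁)^((γ−1)/γ) ⇒ T₂ = 307×(6.04)^0.400 = 630 K; V₂ = 9.31 L.

630 K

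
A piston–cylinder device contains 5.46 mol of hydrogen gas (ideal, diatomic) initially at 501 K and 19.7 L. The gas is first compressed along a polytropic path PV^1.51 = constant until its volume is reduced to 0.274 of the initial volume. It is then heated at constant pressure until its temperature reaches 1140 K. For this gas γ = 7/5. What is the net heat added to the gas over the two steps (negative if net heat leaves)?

38500 J

P₁ = nRT₁/V₁ = 5.46×8.314×501/19.7 = 1150 kPa.
Step 1 — Polytropic n=1.51: T₂ = T₁(V₁/V₂)^(n−1) = 501×(3.65)^0.51 = 970 K; P₂ = P₁(V₁/V₂)^n = 8150 kPa.
W = (P₁V₁−P₂V₂)/(n−1) = (1150×19.7−8150×5.40)/0.51 = -41700 J.
ΔU = nCvΔT = 5.46×20.8×(970−501) = 53200 J.
Q = ΔU + W = 11500 J.
State after step 1: P = 8150 kPa, V = 5.40 L, T = 970 K.
Step 2 — Isobaric: P stays 8150 kPa; V/T = const ⇒ T₂ = 1140 K, V₂ = 6.35 L.
W = PΔV = 8150×(6.35−5.40) kPa·L = 7740 J.
ΔU = nCvΔT = 5.46×20.8×(1140−970) = 19300 J.
Q = ΔU + W = nCpΔT = 27100 J.
Net over both steps: W = -34000 J, Q = 38500 J, ΔU = 72500 J.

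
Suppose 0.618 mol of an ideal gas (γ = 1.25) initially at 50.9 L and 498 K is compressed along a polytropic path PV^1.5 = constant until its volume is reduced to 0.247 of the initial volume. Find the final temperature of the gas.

P₁ = nRT₁/V₁ = 0.618×8.314×498/50.9 = 50.3 kPa.
Polytropic n=1.5: T₂ = T₁(V₁/V₂)^(n−1) = 498×(4.05)^0.50 = 1000 K; P₂ = P₁(V₁/V₂)^n = 410 kPa.

1000 K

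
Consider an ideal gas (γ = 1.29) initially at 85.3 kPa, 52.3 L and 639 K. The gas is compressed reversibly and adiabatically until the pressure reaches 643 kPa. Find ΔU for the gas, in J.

8840 J

n = P₁V₁/(RT₁) = 85.3×52.3/(8.314×639) = 0.840 mol.
Adiabatic: T₂/T₁ = (P₂/P₁)^((γ−1)/γ) ⇒ T₂ = 639×(7.54)^0.225 = 1010 K; V₂ = 10.9 L.
For an ideal gas ΔU = nCvΔT with Cv = R/(γ−1) = 28.7 J/(mol·K).
ΔU = 0.840×28.7×(1010−639) = 8840 J.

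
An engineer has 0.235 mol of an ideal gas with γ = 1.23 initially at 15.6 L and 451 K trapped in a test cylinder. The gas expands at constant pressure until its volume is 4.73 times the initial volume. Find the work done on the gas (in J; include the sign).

P₁ = nRT₁/V₁ = 0.235×8.314×451/15.6 = 56.5 kPa.
Isobaric: P stays 56.5 kPa; V/T = const ⇒ T₂ = 2130 K, V₂ = 73.8 L.
W = PΔV = 56.5×(73.8−15.6) kPa·L = 3290 J.
Work done on the gas = −W_by = -3290 J.

-3290 J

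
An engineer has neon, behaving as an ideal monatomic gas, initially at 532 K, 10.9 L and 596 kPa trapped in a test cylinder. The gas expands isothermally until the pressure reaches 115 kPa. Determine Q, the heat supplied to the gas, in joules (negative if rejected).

10700 J

n = P₁V₁/(RT₁) = 596×10.9/(8.314×532) = 1.47 mol.
Isothermal: T stays 532 K; PV = const ⇒ V₂ = 56.5 L, P₂ = 115 kPa.
ΔU = 0 (ideal gas, T constant).
W = nRT ln(V₂/V₁) = 1.47×8.314×532×ln(5.18) = 10700 J.
Q = ΔU + W = 10700 J.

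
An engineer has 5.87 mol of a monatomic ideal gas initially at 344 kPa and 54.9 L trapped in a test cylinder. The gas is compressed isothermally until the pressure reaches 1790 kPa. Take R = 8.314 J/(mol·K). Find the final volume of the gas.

10.6 L

T₁ = P₁V₁/(nR) = 344×54.9/(5.87×8.314) = 387 K.
Isothermal: T stays 387 K; PV = const ⇒ V₂ = 10.6 L, P₂ = 1790 kPa.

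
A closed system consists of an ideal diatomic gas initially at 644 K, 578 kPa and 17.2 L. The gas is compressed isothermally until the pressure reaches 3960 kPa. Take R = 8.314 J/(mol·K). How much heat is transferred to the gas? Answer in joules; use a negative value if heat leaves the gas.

n = P₁V₁/(RT₁) = 578×17.2/(8.314×644) = 1.86 mol.
Isothermal: T stays 644 K; PV = const ⇒ V₂ = 2.51 L, P₂ = 3960 kPa.
ΔU = 0 (ideal gas, T constant).
W = nRT ln(V₂/V₁) = 1.86×8.314×644×ln(0.146) = -19100 J.
Q = ΔU + W = -19100 J.

-19100 J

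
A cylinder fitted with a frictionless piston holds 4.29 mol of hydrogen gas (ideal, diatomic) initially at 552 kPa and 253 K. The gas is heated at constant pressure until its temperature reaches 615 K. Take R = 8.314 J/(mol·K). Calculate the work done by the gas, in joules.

V₁ = nRT₁/P₁ = 4.29×8.314×253/552 = 16.3 L.
Isobaric: P stays 552 kPa; V/T = const ⇒ T₂ = 615 K, V₂ = 39.7 L.
W = PΔV = 552×(39.7−16.3) kPa·L = 12900 J.

12900 J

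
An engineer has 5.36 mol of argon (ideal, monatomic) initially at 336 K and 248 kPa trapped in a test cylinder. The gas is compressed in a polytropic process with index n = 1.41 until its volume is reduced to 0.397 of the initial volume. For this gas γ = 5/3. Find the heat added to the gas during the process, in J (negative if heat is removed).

-6470 J

V₁ = nRT₁/P₁ = 5.36×8.314×336/248 = 60.4 L.
Polytropic n=1.41: T₂ = T₁(V₁/V₂)^(n−1) = 336×(2.52)^0.41 = 491 K; P₂ = P₁(V₁/V₂)^n = 912 kPa.
W = (P₁V₁−P₂V₂)/(n−1) = (248×60.4−912×24.0)/0.41 = -16800 J.
ΔU = nCvΔT = 5.36×12.5×(491−336) = 10300 J.
Q = ΔU + W = -6470 J.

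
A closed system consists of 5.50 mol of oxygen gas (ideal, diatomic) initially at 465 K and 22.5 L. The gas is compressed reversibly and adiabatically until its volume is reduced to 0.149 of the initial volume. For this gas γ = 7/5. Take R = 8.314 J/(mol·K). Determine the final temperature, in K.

P₁ = nRT₁/V₁ = 5.50×8.314×465/22.5 = 945 kPa.
Adiabatic: TV^(γ−1) = const ⇒ T₂ = 465×(6.71)^0.400 = 996 K; PV^γ = const ⇒ P₂ = 13600 kPa.

996 K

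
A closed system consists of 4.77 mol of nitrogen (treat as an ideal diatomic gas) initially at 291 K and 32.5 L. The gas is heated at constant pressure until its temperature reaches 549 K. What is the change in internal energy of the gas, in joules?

P₁ = nRT₁/V₁ = 4.77×8.314×291/32.5 = 355 kPa.
Isobaric: P stays 355 kPa; V/T = const ⇒ T₂ = 549 K, V₂ = 61.3 L.
For an ideal gas ΔU = nCvΔT with Cv = (5/2)R = 20.8 J/(mol·K).
ΔU = 4.77×20.8×(549−291) = 25600 J.

25600 J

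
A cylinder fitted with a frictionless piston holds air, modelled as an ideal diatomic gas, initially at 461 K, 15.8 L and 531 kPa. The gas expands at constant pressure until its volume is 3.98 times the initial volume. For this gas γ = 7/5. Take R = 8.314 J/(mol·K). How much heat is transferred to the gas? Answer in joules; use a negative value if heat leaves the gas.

n = P₁V₁/(RT₁) = 531×15.8/(8.314×461) = 2.19 mol.
Isobaric: P stays 531 kPa; V/T = const ⇒ T₂ = 1830 K, V₂ = 62.9 L.
W = PΔV = 531×(62.9−15.8) kPa·L = 25000 J.
ΔU = nCvΔT = 2.19×20.8×(1830−461) = 62500 J.
Q = ΔU + W = nCpΔT = 87500 J.

87500 J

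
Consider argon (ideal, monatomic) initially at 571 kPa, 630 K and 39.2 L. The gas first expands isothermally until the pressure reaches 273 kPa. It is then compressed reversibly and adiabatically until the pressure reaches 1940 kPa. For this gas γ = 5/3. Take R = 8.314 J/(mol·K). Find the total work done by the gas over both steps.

n = P₁V₁/(RT₁) = 571×39.2/(8.314×630) = 4.27 mol.
Step 1 — Isothermal: T stays 630 K; PV = const ⇒ V₂ = 82.0 L, P₂ = 273 kPa.
ΔU = 0 (ideal gas, T constant).
W = nRT ln(V₂/V₁) = 4.27×8.314×630×ln(2.09) = 16500 J.
Q = ΔU + W = 16500 J.
State after step 1: P = 273 kPa, V = 82.0 L, T = 630 K.
Step 2 — Adiabatic: T₂/T₁ = (P₂/P₁)^((γ−1)/γ) ⇒ T₂ = 630×(7.11)^0.400 = 1380 K; V₂ = 25.3 L.
ΔU = nCvΔT = 4.27×12.5×(1380−630) = 40000 J.
Q = 0 for an adiabatic process, so W = −ΔU = -40000 J.
Net over both steps: W = -23500 J, Q = 16500 J, ΔU = 40000 J.

-23500 J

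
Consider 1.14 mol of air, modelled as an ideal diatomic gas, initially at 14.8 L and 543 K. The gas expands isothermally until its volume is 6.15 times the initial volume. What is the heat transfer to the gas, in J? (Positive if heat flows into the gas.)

P₁ = nRT₁/V₁ = 1.14×8.314×543/14.8 = 348 kPa.
Isothermal: T stays 543 K; PV = const ⇒ V₂ = 91.0 L, P₂ = 56.5 kPa.
ΔU = 0 (ideal gas, T constant).
W = nRT ln(V₂/V₁) = 1.14×8.314×543×ln(6.15) = 9350 J.
Q = ΔU + W = 9350 J.

9350 J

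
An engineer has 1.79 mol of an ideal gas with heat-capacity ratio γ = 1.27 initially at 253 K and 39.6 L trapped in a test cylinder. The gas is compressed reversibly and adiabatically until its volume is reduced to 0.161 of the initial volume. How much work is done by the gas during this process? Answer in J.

-8890 J

P₁ = nRT₁/V₁ = 1.79×8.314×253/39.6 = 95.1 kPa.
Adiabatic: TV^(γ−1) = const ⇒ T₂ = 253×(6.21)^0.270 = 414 K; PV^γ = const ⇒ P₂ = 967 kPa.
ΔU = nCvΔT = 1.79×30.8×(414−253) = 8890 J.
Q = 0 for an adiabatic process, so W = −ΔU = -8890 J.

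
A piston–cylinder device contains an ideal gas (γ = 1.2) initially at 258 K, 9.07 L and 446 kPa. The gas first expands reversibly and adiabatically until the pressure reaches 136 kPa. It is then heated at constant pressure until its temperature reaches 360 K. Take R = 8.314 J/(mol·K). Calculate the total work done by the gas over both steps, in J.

5960 J

n = P₁V₁/(RT₁) = 446×9.07/(8.314×258) = 1.89 mol.
Step 1 — Adiabatic: T₂/T₁ = (P₂/P₁)^((γ−1)/γ) ⇒ T₂ = 258×(0.305)^0.167 = 212 K; V₂ = 24.4 L.
ΔU = nCvΔT = 1.89×41.6×(212−258) = -3630 J.
Q = 0 for an adiabatic process, so W = −ΔU = 3630 J.
State after step 1: P = 136 kPa, V = 24.4 L, T = 212 K.
Step 2 — Isobaric: P stays 136 kPa; V/T = const ⇒ T₂ = 360 K, V₂ = 41.5 L.
W = PΔV = 136×(41.5−24.4) kPa·L = 2330 J.
ΔU = nCvΔT = 1.89×41.6×(360−212) = 11600 J.
Q = ΔU + W = nCpΔT = 14000 J.
Net over both steps: W = 5960 J, Q = 14000 J, ΔU = 8000 J.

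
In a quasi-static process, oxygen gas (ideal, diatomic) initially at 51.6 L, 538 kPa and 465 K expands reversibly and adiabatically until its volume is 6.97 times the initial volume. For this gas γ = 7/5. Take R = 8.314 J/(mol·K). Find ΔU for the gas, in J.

-37500 J

n = P₁V₁/(RT₁) = 538×51.6/(8.314×465) = 7.18 mol.
Adiabatic: TV^(γ−1) = const ⇒ T₂ = 465×(0.143)^0.400 = 214 K; PV^γ = const ⇒ P₂ = 35.5 kPa.
For an ideal gas ΔU = nCvΔT with Cv = (5/2)R = 20.8 J/(mol·K).
ΔU = 7.18×20.8×(214−465) = -37500 J.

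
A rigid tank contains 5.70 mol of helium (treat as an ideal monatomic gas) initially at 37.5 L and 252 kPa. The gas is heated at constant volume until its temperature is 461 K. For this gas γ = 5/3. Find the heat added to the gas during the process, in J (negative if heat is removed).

18600 J

T₁ = P₁V₁/(nR) = 252×37.5/(5.70×8.314) = 199 K.
Isochoric: V stays 37.5 L; P/T = const ⇒ T₂ = 461 K, P₂ = 583 kPa.
W = 0 (no volume change).
ΔU = nCvΔT = 5.70×12.5×(461−199) = 18600 J.
Q = ΔU = 18600 J.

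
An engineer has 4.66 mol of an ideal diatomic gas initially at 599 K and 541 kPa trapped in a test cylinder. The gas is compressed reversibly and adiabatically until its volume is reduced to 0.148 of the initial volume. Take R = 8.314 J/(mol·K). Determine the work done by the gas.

-66600 J

V₁ = nRT₁/P₁ = 4.66×8.314×599/541 = 42.9 L.
Adiabatic: TV^(γ−1) = const ⇒ T₂ = 599×(6.76)^0.400 = 1290 K; PV^γ = const ⇒ P₂ = 7850 kPa.
ΔU = nCvΔT = 4.66×20.8×(1290−599) = 66600 J.
Q = 0 for an adiabatic process, so W = −ΔU = -66600 J.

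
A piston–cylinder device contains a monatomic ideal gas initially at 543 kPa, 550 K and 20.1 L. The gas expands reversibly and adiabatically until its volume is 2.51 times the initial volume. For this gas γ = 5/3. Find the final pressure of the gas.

117 kPa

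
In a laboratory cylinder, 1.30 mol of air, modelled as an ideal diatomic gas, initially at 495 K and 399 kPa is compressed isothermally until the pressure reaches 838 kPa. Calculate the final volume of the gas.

6.38 L

V₁ = nRT₁/P₁ = 1.30×8.314×495/399 = 13.4 L.
Isothermal: T stays 495 K; PV = const ⇒ V₂ = 6.38 L, P₂ = 838 kPa.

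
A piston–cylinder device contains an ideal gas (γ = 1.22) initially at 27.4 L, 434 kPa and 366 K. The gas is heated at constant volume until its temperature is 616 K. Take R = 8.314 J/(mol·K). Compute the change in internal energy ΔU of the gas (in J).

36900 J

n = P₁V₁/(RT₁) = 434×27.4/(8.314×366) = 3.91 mol.
Isochoric: V stays 27.4 L; P/T = const ⇒ T₂ = 616 K, P₂ = 730 kPa.
For an ideal gas ΔU = nCvΔT with Cv = R/(γ−1) = 37.8 J/(mol·K).
ΔU = 3.91×37.8×(616−366) = 36900 J.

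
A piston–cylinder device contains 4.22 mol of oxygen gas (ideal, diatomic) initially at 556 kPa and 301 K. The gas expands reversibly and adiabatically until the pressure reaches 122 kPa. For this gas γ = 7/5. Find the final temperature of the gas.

195 K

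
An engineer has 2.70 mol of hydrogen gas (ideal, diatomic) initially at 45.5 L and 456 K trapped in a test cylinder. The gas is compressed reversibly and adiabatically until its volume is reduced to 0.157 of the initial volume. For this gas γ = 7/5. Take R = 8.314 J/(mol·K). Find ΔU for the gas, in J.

28100 J

P₁ = nRT₁/V₁ = 2.70×8.314×456/45.5 = 225 kPa.
Adiabatic: TV^(γ−1) = const ⇒ T₂ = 456×(6.37)^0.400 = 956 K; PV^γ = const ⇒ P₂ = 3010 kPa.
For an ideal gas ΔU = nCvΔT with Cv = (5/2)R = 20.8 J/(mol·K).
ΔU = 2.70×20.8×(956−456) = 28100 J.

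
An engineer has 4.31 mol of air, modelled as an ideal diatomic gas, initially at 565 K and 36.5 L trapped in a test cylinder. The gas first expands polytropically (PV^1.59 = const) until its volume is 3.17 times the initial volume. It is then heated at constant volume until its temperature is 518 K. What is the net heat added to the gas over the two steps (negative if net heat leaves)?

P₁ = nRT₁/V₁ = 4.31×8.314×565/36.5 = 555 kPa.
Step 1 — Polytropic n=1.59: T₂ = T₁(V₁/V₂)^(n−1) = 565×(0.315)^0.59 = 286 K; P₂ = P₁(V₁/V₂)^n = 88.6 kPa.
W = (P₁V₁−P₂V₂)/(n−1) = (555×36.5−88.6×116)/0.59 = 16900 J.
ΔU = nCvΔT = 4.31×20.8×(286−565) = -25000 J.
Q = ΔU + W = -8050 J.
State after step 1: P = 88.6 kPa, V = 116 L, T = 286 K.
Step 2 — Isochoric: V stays 116 L; P/T = const ⇒ T₂ = 518 K, P₂ = 160 kPa.
W = 0 (no volume change).
ΔU = nCvΔT = 4.31×20.8×(518−286) = 20800 J.
Q = ΔU = 20800 J.
Net over both steps: W = 16900 J, Q = 12700 J, ΔU = -4210 J.

12700 J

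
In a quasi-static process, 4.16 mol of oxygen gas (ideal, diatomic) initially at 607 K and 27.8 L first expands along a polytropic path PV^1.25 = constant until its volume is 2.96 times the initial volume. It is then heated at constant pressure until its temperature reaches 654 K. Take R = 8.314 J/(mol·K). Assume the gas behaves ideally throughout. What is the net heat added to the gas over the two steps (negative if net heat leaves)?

P₁ = nRT₁/V₁ = 4.16×8.314×607/27.8 = 755 kPa.
Step 1 — Polytropic n=1.25: T₂ = T₁(V₁/V₂)^(n−1) = 607×(0.338)^0.25 = 463 K; P₂ = P₁(V₁/V₂)^n = 195 kPa.
W = (P₁V₁−P₂V₂)/(n−1) = (755×27.8−195×82.3)/0.25 = 20000 J.
ΔU = nCvΔT = 4.16×20.8×(463−607) = -12500 J.
Q = ΔU + W = 7480 J.
State after step 1: P = 195 kPa, V = 82.3 L, T = 463 K.
Step 2 — Isobaric: P stays 195 kPa; V/T = const ⇒ T₂ = 654 K, V₂ = 116 L.
W = PΔV = 195×(116−82.3) kPa·L = 6610 J.
ΔU = nCvΔT = 4.16×20.8×(654−463) = 16500 J.
Q = ΔU + W = nCpΔT = 23100 J.
Net over both steps: W = 26600 J, Q = 30600 J, ΔU = 4060 J.

30600 J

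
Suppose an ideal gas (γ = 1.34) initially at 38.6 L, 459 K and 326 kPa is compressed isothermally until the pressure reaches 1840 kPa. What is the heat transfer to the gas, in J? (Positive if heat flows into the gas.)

n = P₁V₁/(RT₁) = 326×38.6/(8.314×459) = 3.30 mol.
Isothermal: T stays 459 K; PV = const ⇒ V₂ = 6.84 L, P₂ = 1840 kPa.
ΔU = 0 (ideal gas, T constant).
W = nRT ln(V₂/V₁) = 3.30×8.314×459×ln(0.177) = -21800 J.
Q = ΔU + W = -21800 J.

-21800 J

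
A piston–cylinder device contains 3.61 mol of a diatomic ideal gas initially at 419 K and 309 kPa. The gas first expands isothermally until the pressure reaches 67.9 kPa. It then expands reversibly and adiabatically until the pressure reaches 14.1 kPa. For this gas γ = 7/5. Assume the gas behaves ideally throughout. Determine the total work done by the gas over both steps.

V₁ = nRT₁/P₁ = 3.61×8.314×419/309 = 40.7 L.
Step 1 — Isothermal: T stays 419 K; PV = const ⇒ V₂ = 185 L, P₂ = 67.9 kPa.
ΔU = 0 (ideal gas, T constant).
W = nRT ln(V₂/V₁) = 3.61×8.314×419×ln(4.55) = 19100 J.
Q = ΔU + W = 19100 J.
State after step 1: P = 67.9 kPa, V = 185 L, T = 419 K.
Step 2 — Adiabatic: T₂/T₁ = (P₂/P₁)^((γ−1)/γ) ⇒ T₂ = 419×(0.208)^0.286 = 267 K; V₂ = 569 L.
ΔU = nCvΔT = 3.61×20.8×(267−419) = -11400 J.
Q = 0 for an adiabatic process, so W = −ΔU = 11400 J.
Net over both steps: W = 30400 J, Q = 19100 J, ΔU = -11400 J.

30400 J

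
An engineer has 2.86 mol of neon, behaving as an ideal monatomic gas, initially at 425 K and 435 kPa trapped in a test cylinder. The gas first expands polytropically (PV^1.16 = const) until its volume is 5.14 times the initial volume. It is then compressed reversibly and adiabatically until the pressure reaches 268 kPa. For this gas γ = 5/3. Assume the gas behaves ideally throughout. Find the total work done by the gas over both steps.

5680 J

V₁ = nRT₁/P₁ = 2.86×8.314×425/435 = 23.2 L.
Step 1 — Polytropic n=1.16: T₂ = T₁(V₁/V₂)^(n−1) = 425×(0.195)^0.16 = 327 K; P₂ = P₁(V₁/V₂)^n = 65.1 kPa.
W = (P₁V₁−P₂V₂)/(n−1) = (435×23.2−65.1×119)/0.16 = 14600 J.
ΔU = nCvΔT = 2.86×12.5×(327−425) = -3490 J.
Q = ΔU + W = 11100 J.
State after step 1: P = 65.1 kPa, V = 119 L, T = 327 K.
Step 2 — Adiabatic: T₂/T₁ = (P₂/P₁)^((γ−1)/γ) ⇒ T₂ = 327×(4.11)^0.400 = 576 K; V₂ = 51.1 L.
ΔU = nCvΔT = 2.86×12.5×(576−327) = 8880 J.
Q = 0 for an adiabatic process, so W = −ΔU = -8880 J.
Net over both steps: W = 5680 J, Q = 11100 J, ΔU = 5380 J.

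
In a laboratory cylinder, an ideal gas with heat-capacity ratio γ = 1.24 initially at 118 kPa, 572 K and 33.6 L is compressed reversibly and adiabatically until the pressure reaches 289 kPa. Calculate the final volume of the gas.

16.3 L

Adiabatic: T₂/T₁ = (P₂/P₁)^((γ−1)/γ) ⇒ T₂ = 572×(2.45)^0.194 = 680 K; V₂ = 16.3 L.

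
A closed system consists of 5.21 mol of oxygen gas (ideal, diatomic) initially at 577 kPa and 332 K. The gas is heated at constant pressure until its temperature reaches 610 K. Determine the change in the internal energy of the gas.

30100 J

V₁ = nRT₁/P₁ = 5.21×8.314×332/577 = 24.9 L.
Isobaric: P stays 577 kPa; V/T = const ⇒ T₂ = 610 K, V₂ = 45.8 L.
For an ideal gas ΔU = nCvΔT with Cv = (5/2)R = 20.8 J/(mol·K).
ΔU = 5.21×20.8×(610−332) = 30100 J.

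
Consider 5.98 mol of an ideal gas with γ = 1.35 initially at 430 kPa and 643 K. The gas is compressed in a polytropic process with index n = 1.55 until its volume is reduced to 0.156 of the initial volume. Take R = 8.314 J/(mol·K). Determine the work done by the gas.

-103000 J

V₁ = nRT₁/P₁ = 5.98×8.314×643/430 = 74.3 L.
Polytropic n=1.55: T₂ = T₁(V₁/V₂)^(n−1) = 643×(6.41)^0.55 = 1790 K; P₂ = P₁(V₁/V₂)^n = 7660 kPa.
W = (P₁V₁−P₂V₂)/(n−1) = (430×74.3−7660×11.6)/0.55 = -103000 J.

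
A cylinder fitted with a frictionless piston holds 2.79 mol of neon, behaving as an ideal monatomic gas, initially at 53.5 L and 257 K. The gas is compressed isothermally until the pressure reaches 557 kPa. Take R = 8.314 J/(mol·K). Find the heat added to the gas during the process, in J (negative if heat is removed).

-9590 J

P₁ = nRT₁/V₁ = 2.79×8.314×257/53.5 = 111 kPa.
Isothermal: T stays 257 K; PV = const ⇒ V₂ = 10.7 L, P₂ = 557 kPa.
ΔU = 0 (ideal gas, T constant).
W = nRT ln(V₂/V₁) = 2.79×8.314×257×ln(0.200) = -9590 J.
Q = ΔU + W = -9590 J.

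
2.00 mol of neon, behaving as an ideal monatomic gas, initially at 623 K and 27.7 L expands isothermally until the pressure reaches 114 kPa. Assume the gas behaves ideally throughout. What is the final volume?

P₁ = nRT₁/V₁ = 2.00×8.314×623/27.7 = 374 kPa.
Isothermal: T stays 623 K; PV = const ⇒ V₂ = 90.9 L, P₂ = 114 kPa.

90.9 L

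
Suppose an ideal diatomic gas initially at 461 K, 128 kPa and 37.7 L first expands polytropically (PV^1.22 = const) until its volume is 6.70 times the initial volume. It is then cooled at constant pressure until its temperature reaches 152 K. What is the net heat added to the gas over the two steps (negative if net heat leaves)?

-2170 J

n = P₁V₁/(RT₁) = 128×37.7/(8.314×461) = 1.26 mol.
Step 1 — Polytropic n=1.22: T₂ = T₁(V₁/V₂)^(n−1) = 461×(0.149)^0.22 = 303 K; P₂ = P₁(V₁/V₂)^n = 12.6 kPa.
W = (P₁V₁−P₂V₂)/(n−1) = (128×37.7−12.6×253)/0.22 = 7500 J.
ΔU = nCvΔT = 1.26×20.8×(303−461) = -4130 J.
Q = ΔU + W = 3380 J.
State after step 1: P = 12.6 kPa, V = 253 L, T = 303 K.
Step 2 — Isobaric: P stays 12.6 kPa; V/T = const ⇒ T₂ = 152 K, V₂ = 127 L.
W = PΔV = 12.6×(127−253) kPa·L = -1580 J.
ΔU = nCvΔT = 1.26×20.8×(152−303) = -3960 J.
Q = ΔU + W = nCpΔT = -5550 J.
Net over both steps: W = 5920 J, Q = -2170 J, ΔU = -8090 J.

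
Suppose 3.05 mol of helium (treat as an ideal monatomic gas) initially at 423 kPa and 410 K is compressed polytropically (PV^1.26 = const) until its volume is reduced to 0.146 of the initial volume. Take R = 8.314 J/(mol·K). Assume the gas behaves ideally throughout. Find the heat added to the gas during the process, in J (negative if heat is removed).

V₁ = nRT₁/P₁ = 3.05×8.314×410/423 = 24.6 L.
Polytropic n=1.26: T₂ = T₁(V₁/V₂)^(n−1) = 410×(6.85)^0.26 = 676 K; P₂ = P₁(V₁/V₂)^n = 4780 kPa.
W = (P₁V₁−P₂V₂)/(n−1) = (423×24.6−4780×3.59)/0.26 = -26000 J.
ΔU = nCvΔT = 3.05×12.5×(676−410) = 10100 J.
Q = ΔU + W = -15800 J.

-15800 J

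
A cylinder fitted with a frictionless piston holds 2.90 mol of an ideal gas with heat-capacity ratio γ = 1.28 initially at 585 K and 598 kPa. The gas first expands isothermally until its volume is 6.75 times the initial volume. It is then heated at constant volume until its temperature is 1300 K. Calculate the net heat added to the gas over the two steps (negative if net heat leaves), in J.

88500 J

V₁ = nRT₁/P₁ = 2.90×8.314×585/598 = 23.6 L.
Step 1 — Isothermal: T stays 585 K; PV = const ⇒ V₂ = 159 L, P₂ = 88.6 kPa.
ΔU = 0 (ideal gas, T constant).
W = nRT ln(V₂/V₁) = 2.90×8.314×585×ln(6.75) = 26900 J.
Q = ΔU + W = 26900 J.
State after step 1: P = 88.6 kPa, V = 159 L, T = 585 K.
Step 2 — Isochoric: V stays 159 L; P/T = const ⇒ T₂ = 1300 K, P₂ = 197 kPa.
W = 0 (no volume change).
ΔU = nCvΔT = 2.90×29.7×(1300−585) = 61600 J.
Q = ΔU = 61600 J.
Net over both steps: W = 26900 J, Q = 88500 J, ΔU = 61600 J.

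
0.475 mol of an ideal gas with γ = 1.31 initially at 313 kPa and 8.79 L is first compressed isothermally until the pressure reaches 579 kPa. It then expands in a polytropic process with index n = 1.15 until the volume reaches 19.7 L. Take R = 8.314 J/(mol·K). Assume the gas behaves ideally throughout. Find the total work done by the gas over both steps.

1830 J

T₁ = P₁V₁/(nR) = 313×8.79/(0.475×8.314) = 697 K.
Step 1 — Isothermal: T stays 697 K; PV = const ⇒ V₂ = 4.75 L, P₂ = 579 kPa.
ΔU = 0 (ideal gas, T constant).
W = nRT ln(V₂/V₁) = 0.475×8.314×697×ln(0.541) = -1690 J.
Q = ΔU + W = -1690 J.
State after step 1: P = 579 kPa, V = 4.75 L, T = 697 K.
Step 2 — Polytropic n=1.15: T₂ = T₁(V₁/V₂)^(n−1) = 697×(0.241)^0.15 = 563 K; P₂ = P₁(V₁/V₂)^n = 113 kPa.
W = (P₁V₁−P₂V₂)/(n−1) = (579×4.75−113×19.7)/0.15 = 3520 J.
ΔU = nCvΔT = 0.475×26.8×(563−697) = -1700 J.
Q = ΔU + W = 1820 J.
Net over both steps: W = 1830 J, Q = 126 J, ΔU = -1700 J.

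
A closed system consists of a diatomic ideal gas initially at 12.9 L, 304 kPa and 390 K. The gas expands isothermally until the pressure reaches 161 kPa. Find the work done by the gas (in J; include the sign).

n = P₁V₁/(RT₁) = 304×12.9/(8.314×390) = 1.21 mol.
Isothermal: T stays 390 K; PV = const ⇒ V₂ = 24.4 L, P₂ = 161 kPa.
W = nRT ln(V₂/V₁) = 1.21×8.314×390×ln(1.89) = 2490 J.

2490 J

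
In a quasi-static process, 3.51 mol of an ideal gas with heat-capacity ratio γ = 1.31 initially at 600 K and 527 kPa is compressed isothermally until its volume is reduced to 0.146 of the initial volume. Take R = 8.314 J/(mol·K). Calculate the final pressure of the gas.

3610 kPa

V₁ = nRT₁/P₁ = 3.51×8.314×600/527 = 33.2 L.
Isothermal: T stays 600 K; PV = const ⇒ V₂ = 4.85 L, P₂ = 3610 kPa.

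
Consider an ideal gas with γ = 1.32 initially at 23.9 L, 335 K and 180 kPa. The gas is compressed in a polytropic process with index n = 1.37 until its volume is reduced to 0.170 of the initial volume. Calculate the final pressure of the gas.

2040 kPa

Polytropic n=1.37: T₂ = T₁(V₁/V₂)^(n−1) = 335×(5.88)^0.37 = 645 K; P₂ = P₁(V₁/V₂)^n = 2040 kPa.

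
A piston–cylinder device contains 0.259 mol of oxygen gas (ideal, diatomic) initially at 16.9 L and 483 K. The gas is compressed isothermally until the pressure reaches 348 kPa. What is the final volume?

2.99 L

P₁ = nRT₁/V₁ = 0.259×8.314×483/16.9 = 61.5 kPa.
Isothermal: T stays 483 K; PV = const ⇒ V₂ = 2.99 L, P₂ = 348 kPa.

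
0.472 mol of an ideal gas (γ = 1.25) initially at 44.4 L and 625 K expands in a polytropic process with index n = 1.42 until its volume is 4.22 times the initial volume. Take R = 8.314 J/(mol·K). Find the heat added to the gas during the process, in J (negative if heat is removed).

P₁ = nRT₁/V₁ = 0.472×8.314×625/44.4 = 55.2 kPa.
Polytropic n=1.42: T₂ = T₁(V₁/V₂)^(n−1) = 625×(0.237)^0.42 = 341 K; P₂ = P₁(V₁/V₂)^n = 7.15 kPa.
W = (P₁V₁−P₂V₂)/(n−1) = (55.2×44.4−7.15×187)/0.42 = 2650 J.
ΔU = nCvΔT = 0.472×33.3×(341−625) = -4450 J.
Q = ΔU + W = -1800 J.

-1800 J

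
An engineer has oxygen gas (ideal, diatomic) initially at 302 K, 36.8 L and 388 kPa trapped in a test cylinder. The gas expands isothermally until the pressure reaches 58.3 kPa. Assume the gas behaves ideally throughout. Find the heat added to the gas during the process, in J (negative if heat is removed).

27100 J

n = P₁V₁/(RT₁) = 388×36.8/(8.314×302) = 5.69 mol.
Isothermal: T stays 302 K; PV = const ⇒ V₂ = 245 L, P₂ = 58.3 kPa.
ΔU = 0 (ideal gas, T constant).
W = nRT ln(V₂/V₁) = 5.69×8.314×302×ln(6.66) = 27100 J.
Q = ΔU + W = 27100 J.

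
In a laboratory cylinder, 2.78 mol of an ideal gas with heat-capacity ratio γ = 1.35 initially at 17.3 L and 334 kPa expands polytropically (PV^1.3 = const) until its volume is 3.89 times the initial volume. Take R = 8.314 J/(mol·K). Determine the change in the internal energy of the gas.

-5530 J

T₁ = P₁V₁/(nR) = 334×17.3/(2.78×8.314) = 250 K.
Polytropic n=1.3: T₂ = T₁(V₁/V₂)^(n−1) = 250×(0.257)^0.30 = 166 K; P₂ = P₁(V₁/V₂)^n = 57.1 kPa.
For an ideal gas ΔU = nCvΔT with Cv = R/(γ−1) = 23.8 J/(mol·K).
ΔU = 2.78×23.8×(166−250) = -5530 J.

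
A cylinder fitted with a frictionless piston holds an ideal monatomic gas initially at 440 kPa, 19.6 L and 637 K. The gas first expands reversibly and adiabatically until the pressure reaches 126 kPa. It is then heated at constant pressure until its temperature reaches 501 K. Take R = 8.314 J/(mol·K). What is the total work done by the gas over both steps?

n = P₁V₁/(RT₁) = 440×19.6/(8.314×637) = 1.63 mol.
Step 1 — Adiabatic: T₂/T₁ = (P₂/P₁)^((γ−1)/γ) ⇒ T₂ = 637×(0.286)^0.400 = 386 K; V₂ = 41.5 L.
ΔU = nCvΔT = 1.63×12.5×(386−637) = -5090 J.
Q = 0 for an adiabatic process, so W = −ΔU = 5090 J.
State after step 1: P = 126 kPa, V = 41.5 L, T = 386 K.
Step 2 — Isobaric: P stays 126 kPa; V/T = const ⇒ T₂ = 501 K, V₂ = 53.8 L.
W = PΔV = 126×(53.8−41.5) kPa·L = 1550 J.
ΔU = nCvΔT = 1.63×12.5×(501−386) = 2330 J.
Q = ΔU + W = nCpΔT = 3880 J.
Net over both steps: W = 6640 J, Q = 3880 J, ΔU = -2760 J.

6640 J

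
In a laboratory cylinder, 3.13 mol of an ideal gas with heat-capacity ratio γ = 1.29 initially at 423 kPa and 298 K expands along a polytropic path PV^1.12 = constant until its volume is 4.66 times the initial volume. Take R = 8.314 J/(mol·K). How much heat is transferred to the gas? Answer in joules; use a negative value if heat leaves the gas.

6390 J

V₁ = nRT₁/P₁ = 3.13×8.314×298/423 = 18.3 L.
Polytropic n=1.12: T₂ = T₁(V₁/V₂)^(n−1) = 298×(0.215)^0.12 = 248 K; P₂ = P₁(V₁/V₂)^n = 75.5 kPa.
W = (P₁V₁−P₂V₂)/(n−1) = (423×18.3−75.5×85.4)/0.12 = 10900 J.
ΔU = nCvΔT = 3.13×28.7×(248−298) = -4510 J.
Q = ΔU + W = 6390 J.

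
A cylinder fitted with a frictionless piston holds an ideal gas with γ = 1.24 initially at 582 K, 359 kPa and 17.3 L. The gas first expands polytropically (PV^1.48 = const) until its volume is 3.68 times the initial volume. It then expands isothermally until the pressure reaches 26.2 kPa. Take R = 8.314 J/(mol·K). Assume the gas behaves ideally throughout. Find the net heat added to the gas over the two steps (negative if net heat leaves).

n = P₁V₁/(RT₁) = 359×17.3/(8.314×582) = 1.28 mol.
Step 1 — Polytropic n=1.48: T₂ = T₁(V₁/V₂)^(n−1) = 582×(0.272)^0.48 = 311 K; P₂ = P₁(V₁/V₂)^n = 52.2 kPa.
W = (P₁V₁−P₂V₂)/(n−1) = (359×17.3−52.2×63.7)/0.48 = 6020 J.
ΔU = nCvΔT = 1.28×34.6×(311−582) = -12000 J.
Q = ΔU + W = -6020 J.
State after step 1: P = 52.2 kPa, V = 63.7 L, T = 311 K.
Step 2 — Isothermal: T stays 311 K; PV = const ⇒ V₂ = 127 L, P₂ = 26.2 kPa.
ΔU = 0 (ideal gas, T constant).
W = nRT ln(V₂/V₁) = 1.28×8.314×311×ln(1.99) = 2290 J.
Q = ΔU + W = 2290 J.
Net over both steps: W = 8310 J, Q = -3730 J, ΔU = -12000 J.

-3730 J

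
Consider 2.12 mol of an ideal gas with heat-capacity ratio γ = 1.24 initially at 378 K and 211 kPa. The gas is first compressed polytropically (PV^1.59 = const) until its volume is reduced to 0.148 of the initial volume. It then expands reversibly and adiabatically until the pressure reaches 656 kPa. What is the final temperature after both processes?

807 K

V₁ = nRT₁/P₁ = 2.12×8.314×378/211 = 31.6 L.
Step 1 — Polytropic n=1.59: T₂ = T₁(V₁/V₂)^(n−1) = 378×(6.76)^0.59 = 1170 K; P₂ = P₁(V₁/V₂)^n = 4400 kPa.
W = (P₁V₁−P₂V₂)/(n−1) = (211×31.6−4400×4.67)/0.59 = -23600 J.
ΔU = nCvΔT = 2.12×34.6×(1170−378) = 57900 J.
Q = ΔU + W = 34400 J.
State after step 1: P = 4400 kPa, V = 4.67 L, T = 1170 K.
Step 2 — Adiabatic: T₂/T₁ = (P₂/P₁)^((γ−1)/γ) ⇒ T₂ = 1170×(0.149)^0.194 = 807 K; V₂ = 21.7 L.
ΔU = nCvΔT = 2.12×34.6×(807−1170) = -26400 J.
Q = 0 for an adiabatic process, so W = −ΔU = 26400 J.
Net over both steps: W = 2840 J, Q = 34400 J, ΔU = 31500 J.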